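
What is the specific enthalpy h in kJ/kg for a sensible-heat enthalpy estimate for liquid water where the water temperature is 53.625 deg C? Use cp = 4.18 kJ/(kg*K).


h = cp * T
h = 4.18 * 53.625
h = 224.15 kJ/kg


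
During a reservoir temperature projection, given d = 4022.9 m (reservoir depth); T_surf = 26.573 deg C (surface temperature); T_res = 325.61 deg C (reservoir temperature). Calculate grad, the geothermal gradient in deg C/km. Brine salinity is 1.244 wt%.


grad = (T_res - T_surf) / d * 1000
grad = (325.61 - 26.573) / 4022.9 * 1000
grad = 74.334 deg C/km


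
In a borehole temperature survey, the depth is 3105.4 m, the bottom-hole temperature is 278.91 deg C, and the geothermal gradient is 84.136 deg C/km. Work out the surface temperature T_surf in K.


T_surf = T_d - grad * d / 1000
T_surf = 278.91 - 84.136 * 3105.4 / 1000
T_surf = 17.63407 deg C
Convert to K: 17.63407 + 273.15 = 290.78 K
T_surf = 290.78 K


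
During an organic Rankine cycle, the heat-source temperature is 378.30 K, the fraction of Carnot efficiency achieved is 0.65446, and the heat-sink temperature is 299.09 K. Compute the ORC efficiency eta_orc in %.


eta_orc = (1 - Tc/Th) * f * 100
eta_orc = (1 - 299.09/378.30) * 0.65446 * 100
eta_orc = 13.703 %


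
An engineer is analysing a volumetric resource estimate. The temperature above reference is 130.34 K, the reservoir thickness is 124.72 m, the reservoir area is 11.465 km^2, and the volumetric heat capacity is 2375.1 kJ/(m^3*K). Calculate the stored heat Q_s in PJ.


Step 1: Vr = A*1e6*hr = 11.465*1e6*124.72 = 1.429915e+09 m^3
Step 2: Q_s = Vr*rhoc*dT/1e12 = 1.429915e+09*2375.1*130.34/1e12 = 442.66 PJ
Q_s = 442.66 PJ


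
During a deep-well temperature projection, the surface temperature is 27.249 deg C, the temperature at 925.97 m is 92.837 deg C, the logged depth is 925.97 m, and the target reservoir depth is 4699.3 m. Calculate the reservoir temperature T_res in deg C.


Step 1: grad = (T_d1 - T_surf)/d1 * 1000 = (92.837 - 27.249)/925.97 * 1000 = 70.83167 deg C/km
Step 2: T_res = T_surf + grad*d2/1000 = 27.249 + 70.83167*4699.3/1000 = 360.11 deg C
T_res = 360.11 deg C


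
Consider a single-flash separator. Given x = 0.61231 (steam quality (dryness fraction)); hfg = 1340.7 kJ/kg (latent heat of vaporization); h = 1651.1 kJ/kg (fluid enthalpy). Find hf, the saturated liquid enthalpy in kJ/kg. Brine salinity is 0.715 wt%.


hf = h - x * hfg
hf = 1651.1 - 0.61231 * 1340.7
hf = 830.18 kJ/kg


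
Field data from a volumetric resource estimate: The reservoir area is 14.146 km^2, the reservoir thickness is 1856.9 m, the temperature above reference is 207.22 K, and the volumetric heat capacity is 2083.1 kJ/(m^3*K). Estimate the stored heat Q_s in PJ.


Step 1: Vr = A*1e6*hr = 14.146*1e6*1856.9 = 2.626771e+10 m^3
Step 2: Q_s = Vr*rhoc*dT/1e12 = 2.626771e+10*2083.1*207.22/1e12 = 11339 PJ
Q_s = 11339 PJ


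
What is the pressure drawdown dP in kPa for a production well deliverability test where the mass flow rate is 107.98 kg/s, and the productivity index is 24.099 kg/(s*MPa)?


dP = mdot * 1000 / PI
dP = 107.98 * 1000 / 24.099
dP = 4480.7 kPa


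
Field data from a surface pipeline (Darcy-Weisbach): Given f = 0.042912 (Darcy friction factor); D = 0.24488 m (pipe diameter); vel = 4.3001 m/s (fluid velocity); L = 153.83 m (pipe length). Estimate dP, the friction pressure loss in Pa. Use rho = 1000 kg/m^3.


dP = f * (L/D) * (rho*vel^2/2) / 1000
dP = 0.042912 * (153.83/0.24488) * (1000*4.3001^2/2) / 1000
dP = 249.2261 kPa
Convert: 249.2261 kPa * 1000.0 = 2.4923e+05 Pa
dP = 2.4923e+05 Pa


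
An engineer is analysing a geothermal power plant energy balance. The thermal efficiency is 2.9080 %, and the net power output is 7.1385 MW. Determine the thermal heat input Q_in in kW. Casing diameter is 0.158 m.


Q_in = W_net / (eta / 100)
Q_in = 7.1385 / (2.9080 / 100)
Q_in = 245.4780 MW
Convert: 245.4780 MW * 1000.0 = 2.4548e+05 kW
Q_in = 2.4548e+05 kW


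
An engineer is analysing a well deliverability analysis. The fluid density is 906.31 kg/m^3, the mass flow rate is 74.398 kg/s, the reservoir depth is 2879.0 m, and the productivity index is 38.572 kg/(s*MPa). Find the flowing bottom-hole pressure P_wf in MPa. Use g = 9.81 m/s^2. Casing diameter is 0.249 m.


Step 1: P_i = rho*g*h/1e6 = 906.31*9.81*2879.0/1e6 = 25.59690 MPa
Step 2: P_wf = P_i - mdot/PI = 25.59690 - 74.398/38.572 = 23.668 MPa
P_wf = 23.668 MPa


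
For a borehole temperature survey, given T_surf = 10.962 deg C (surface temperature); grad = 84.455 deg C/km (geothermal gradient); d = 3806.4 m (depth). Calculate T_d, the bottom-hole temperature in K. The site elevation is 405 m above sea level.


T_d = T_surf + grad * d / 1000
T_d = 10.962 + 84.455 * 3806.4 / 1000
T_d = 332.4315 deg C
Convert to K: 332.4315 + 273.15 = 605.58 K
T_d = 605.58 K


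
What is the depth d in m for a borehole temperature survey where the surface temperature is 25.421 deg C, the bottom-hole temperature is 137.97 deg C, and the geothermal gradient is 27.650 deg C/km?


d = (T_d - T_surf) / grad * 1000
d = (137.97 - 25.421) / 27.650 * 1000
d = 4070.5 m


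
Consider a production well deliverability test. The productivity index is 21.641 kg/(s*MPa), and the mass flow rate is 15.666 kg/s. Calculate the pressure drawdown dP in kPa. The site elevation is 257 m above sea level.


dP = mdot * 1000 / PI
dP = 15.666 * 1000 / 21.641
dP = 723.90 kPa


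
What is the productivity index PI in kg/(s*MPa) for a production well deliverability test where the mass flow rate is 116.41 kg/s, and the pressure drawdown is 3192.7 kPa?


PI = mdot * 1000 / dP
PI = 116.41 * 1000 / 3192.7
PI = 36.461 kg/(s*MPa)


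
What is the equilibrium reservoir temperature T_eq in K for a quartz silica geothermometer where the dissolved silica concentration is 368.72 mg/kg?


T_eq = 1309 / (5.19 - log10(SiO2)) - 273.15
T_eq = 1309 / (5.19 - log10(368.72)) - 273.15
T_eq = 225.8392 deg C
Convert to K: 225.8392 + 273.15 = 498.99 K
T_eq = 498.99 K


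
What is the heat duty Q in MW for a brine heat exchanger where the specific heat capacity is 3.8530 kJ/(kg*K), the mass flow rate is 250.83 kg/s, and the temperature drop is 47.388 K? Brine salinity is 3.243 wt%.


Q = mdot * cp * dT / 1000
Q = 250.83 * 3.8530 * 47.388 / 1000
Q = 45.798 MW


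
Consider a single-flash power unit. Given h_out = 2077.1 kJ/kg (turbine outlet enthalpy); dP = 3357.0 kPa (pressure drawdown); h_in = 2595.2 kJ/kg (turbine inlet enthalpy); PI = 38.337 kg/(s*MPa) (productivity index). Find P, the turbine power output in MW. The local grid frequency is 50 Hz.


Step 1: mdot = PI * dP / 1000 = 38.337 * 3357.0 / 1000 = 128.6973 kg/s
Step 2: P = mdot*(h_in - h_out)/1000 = 128.6973*(2595.2 - 2077.1)/1000 = 66.678 MW
P = 66.678 MW


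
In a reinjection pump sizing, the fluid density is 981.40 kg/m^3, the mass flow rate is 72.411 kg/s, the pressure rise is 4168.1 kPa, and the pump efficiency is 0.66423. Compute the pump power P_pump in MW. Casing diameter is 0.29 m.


P_pump = mdot * dP / (rho * eta)
P_pump = 72.411 * 4168.1 / (981.40 * 0.66423)
P_pump = 462.9970 kW
Convert: 462.9970 kW * 0.001 = 0.46300 MW
P_pump = 0.46300 MW


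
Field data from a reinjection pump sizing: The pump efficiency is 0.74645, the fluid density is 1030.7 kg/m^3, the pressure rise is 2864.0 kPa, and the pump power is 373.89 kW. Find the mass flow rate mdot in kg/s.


mdot = P_pump * rho * eta / dP
mdot = 373.89 * 1030.7 * 0.74645 / 2864.0
mdot = 100.44 kg/s


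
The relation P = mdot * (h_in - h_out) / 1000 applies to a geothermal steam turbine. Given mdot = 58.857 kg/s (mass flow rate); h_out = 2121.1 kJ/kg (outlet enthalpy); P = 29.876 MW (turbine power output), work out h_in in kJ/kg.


h_in = h_out + P * 1000 / mdot
h_in = 2121.1 + 29.876 * 1000 / 58.857
h_in = 2628.7 kJ/kg


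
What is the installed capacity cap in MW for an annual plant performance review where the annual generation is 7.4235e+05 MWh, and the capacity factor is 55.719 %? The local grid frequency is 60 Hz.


cap = E_a / (CF/100 * 8760)
cap = 7.4235e+05 / (55.719/100 * 8760)
cap = 152.09 MW


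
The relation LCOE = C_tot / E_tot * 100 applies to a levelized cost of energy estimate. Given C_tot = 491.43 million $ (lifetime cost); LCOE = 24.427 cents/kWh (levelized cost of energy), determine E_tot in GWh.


E_tot = C_tot / LCOE * 100
E_tot = 491.43 / 24.427 * 100
E_tot = 2011.8 GWh


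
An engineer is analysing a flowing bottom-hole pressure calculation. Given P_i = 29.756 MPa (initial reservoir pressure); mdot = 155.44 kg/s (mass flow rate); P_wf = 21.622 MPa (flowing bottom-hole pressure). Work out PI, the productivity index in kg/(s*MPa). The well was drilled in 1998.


PI = mdot / (P_i - P_wf)
PI = 155.44 / (29.756 - 21.622)
PI = 19.110 kg/(s*MPa)


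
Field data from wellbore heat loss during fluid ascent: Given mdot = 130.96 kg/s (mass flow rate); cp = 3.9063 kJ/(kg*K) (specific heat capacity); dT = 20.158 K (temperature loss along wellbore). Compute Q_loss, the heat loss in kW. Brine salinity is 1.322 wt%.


Q_loss = mdot * cp * dT
Q_loss = 130.96 * 3.9063 * 20.158
Q_loss = 10312 kW


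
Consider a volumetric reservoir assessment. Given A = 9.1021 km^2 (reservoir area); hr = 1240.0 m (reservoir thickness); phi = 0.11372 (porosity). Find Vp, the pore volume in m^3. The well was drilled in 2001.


Vp = A * 1e6 * hr * phi
Vp = 9.1021 * 1e6 * 1240.0 * 0.11372
Vp = 1.2835e+09 m^3


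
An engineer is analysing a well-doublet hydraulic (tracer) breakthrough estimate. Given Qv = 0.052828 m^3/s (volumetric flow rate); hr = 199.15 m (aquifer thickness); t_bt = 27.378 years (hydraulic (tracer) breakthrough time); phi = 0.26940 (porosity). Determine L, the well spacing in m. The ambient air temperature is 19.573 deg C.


L = sqrt(t_bt*365.25*86400*3*Qv / (pi*hr*phi))
L = sqrt(27.378*365.25*86400*3*0.052828 / (pi*199.15*0.26940))
L = 901.33 m


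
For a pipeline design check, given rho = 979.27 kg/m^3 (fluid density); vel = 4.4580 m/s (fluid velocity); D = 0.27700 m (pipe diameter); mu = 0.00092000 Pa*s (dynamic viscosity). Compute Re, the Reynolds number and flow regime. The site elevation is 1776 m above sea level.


Step 1: Re = rho*vel*D/mu = 979.27*4.458*0.277/0.00092 = 1.3144e+06
Step 2: Re = 1.3144e+06 > 4000, so flow is turbulent.
Re = 1.3144e+06 (turbulent)


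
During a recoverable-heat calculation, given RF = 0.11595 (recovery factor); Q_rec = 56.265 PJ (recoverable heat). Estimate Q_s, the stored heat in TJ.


Q_s = Q_rec / RF
Q_s = 56.265 / 0.11595
Q_s = 485.2523 PJ
Convert: 485.2523 PJ * 1000.0 = 4.8525e+05 TJ
Q_s = 4.8525e+05 TJ


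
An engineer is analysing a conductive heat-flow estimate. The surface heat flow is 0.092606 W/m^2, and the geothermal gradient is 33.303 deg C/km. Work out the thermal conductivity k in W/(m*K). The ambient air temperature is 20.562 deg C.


k = q * 1000 / grad
k = 0.092606 * 1000 / 33.303
k = 2.7807 W/(m*K)


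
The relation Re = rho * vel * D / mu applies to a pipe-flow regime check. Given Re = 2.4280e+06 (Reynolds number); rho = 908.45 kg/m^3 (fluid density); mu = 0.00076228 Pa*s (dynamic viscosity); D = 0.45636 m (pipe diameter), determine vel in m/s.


vel = Re * mu / (rho * D)
vel = 2.4280e+06 * 0.00076228 / (908.45 * 0.45636)
vel = 4.4643 m/s


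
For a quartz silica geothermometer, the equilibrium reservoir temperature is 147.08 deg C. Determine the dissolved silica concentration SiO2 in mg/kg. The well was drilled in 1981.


SiO2 = 10^(5.19 - 1309/(T_eq + 273.15))
SiO2 = 10^(5.19 - 1309/(147.08 + 273.15))
SiO2 = 118.86 mg/kg


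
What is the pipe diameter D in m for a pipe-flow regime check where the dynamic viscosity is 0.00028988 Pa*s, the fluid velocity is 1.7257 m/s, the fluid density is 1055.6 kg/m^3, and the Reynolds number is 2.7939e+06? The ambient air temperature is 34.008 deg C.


D = Re * mu / (rho * vel)
D = 2.7939e+06 * 0.00028988 / (1055.6 * 1.7257)
D = 0.44459 m


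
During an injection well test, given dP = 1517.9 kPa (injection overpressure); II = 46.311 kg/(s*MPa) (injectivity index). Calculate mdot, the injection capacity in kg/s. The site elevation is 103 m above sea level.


mdot = II * dP / 1000
mdot = 46.311 * 1517.9 / 1000
mdot = 70.295 kg/s


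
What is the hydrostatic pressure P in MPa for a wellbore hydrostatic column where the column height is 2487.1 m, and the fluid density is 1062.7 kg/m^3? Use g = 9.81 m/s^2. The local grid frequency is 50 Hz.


P = rho * g * h / 1e6
P = 1062.7 * 9.81 * 2487.1 / 1e6
P = 25.928 MPa


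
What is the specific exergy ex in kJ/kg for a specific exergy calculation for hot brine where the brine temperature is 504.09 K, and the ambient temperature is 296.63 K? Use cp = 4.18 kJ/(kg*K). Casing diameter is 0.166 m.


ex = cp * ((T_b - T_0) - T_0 * ln(T_b/T_0))
ex = 4.18 * ((504.09 - 296.63) - 296.63 * ln(504.09/296.63))
ex = 209.69 kJ/kg


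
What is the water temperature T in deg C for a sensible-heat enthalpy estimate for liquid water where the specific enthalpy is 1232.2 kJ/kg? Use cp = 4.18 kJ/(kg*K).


T = h / cp
T = 1232.2 / 4.18
T = 294.78 deg C


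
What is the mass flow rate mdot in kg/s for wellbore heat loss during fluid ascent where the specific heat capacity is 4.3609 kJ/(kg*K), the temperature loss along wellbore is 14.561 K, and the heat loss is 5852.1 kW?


mdot = Q_loss / (cp * dT)
mdot = 5852.1 / (4.3609 * 14.561)
mdot = 92.160 kg/s


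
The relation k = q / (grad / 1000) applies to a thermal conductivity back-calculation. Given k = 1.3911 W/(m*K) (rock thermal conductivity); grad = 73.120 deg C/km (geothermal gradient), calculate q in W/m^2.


q = k * grad / 1000
q = 1.3911 * 73.120 / 1000
q = 0.10172 W/m^2


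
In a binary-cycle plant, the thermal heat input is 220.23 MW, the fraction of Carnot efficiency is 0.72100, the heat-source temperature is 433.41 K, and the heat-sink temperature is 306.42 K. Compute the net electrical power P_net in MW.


Step 1: eta = (1 - Tc/Th)*f = (1 - 306.42/433.41)*0.721 = 0.2112544
Step 2: P_net = eta * Q_in = 0.2112544 * 220.23 = 46.525 MW
P_net = 46.525 MW


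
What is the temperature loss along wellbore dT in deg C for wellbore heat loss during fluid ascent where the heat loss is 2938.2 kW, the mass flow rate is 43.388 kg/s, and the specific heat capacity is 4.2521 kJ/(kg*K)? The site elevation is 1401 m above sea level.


dT = Q_loss / (mdot * cp)
dT = 2938.2 / (43.388 * 4.2521)
dT = 15.92606 K
Convert (temperature difference, 1 K = 1 deg C): 15.92606 K = 15.92606 deg C
dT = 15.926 deg C


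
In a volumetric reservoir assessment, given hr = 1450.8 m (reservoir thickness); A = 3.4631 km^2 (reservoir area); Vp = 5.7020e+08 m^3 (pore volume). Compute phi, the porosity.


phi = Vp / (A * 1e6 * hr)
phi = 5.7020e+08 / (3.4631 * 1e6 * 1450.8)
phi = 0.11349


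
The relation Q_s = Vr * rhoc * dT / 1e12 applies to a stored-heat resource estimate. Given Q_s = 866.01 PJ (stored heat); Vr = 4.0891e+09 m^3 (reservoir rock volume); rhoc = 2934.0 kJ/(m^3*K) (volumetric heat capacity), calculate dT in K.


dT = Q_s * 1e12 / (Vr * rhoc)
dT = 866.01 * 1e12 / (4.0891e+09 * 2934.0)
dT = 72.183 K


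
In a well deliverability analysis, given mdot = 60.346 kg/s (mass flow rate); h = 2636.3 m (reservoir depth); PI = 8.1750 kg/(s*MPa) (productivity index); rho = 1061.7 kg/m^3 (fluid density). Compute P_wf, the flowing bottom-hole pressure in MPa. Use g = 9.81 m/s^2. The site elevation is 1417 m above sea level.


Step 1: P_i = rho*g*h/1e6 = 1061.7*9.81*2636.3/1e6 = 27.45779 MPa
Step 2: P_wf = P_i - mdot/PI = 27.45779 - 60.346/8.175 = 20.076 MPa
P_wf = 20.076 MPa


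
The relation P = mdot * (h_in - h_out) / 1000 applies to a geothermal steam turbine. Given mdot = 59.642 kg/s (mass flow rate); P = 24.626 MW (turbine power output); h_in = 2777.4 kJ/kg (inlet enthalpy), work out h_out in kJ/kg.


h_out = h_in - P * 1000 / mdot
h_out = 2777.4 - 24.626 * 1000 / 59.642
h_out = 2364.5 kJ/kg


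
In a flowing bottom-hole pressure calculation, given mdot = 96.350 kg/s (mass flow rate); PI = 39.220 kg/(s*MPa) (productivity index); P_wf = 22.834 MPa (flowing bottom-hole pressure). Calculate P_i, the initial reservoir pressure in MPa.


P_i = P_wf + mdot / PI
P_i = 22.834 + 96.350 / 39.220
P_i = 25.291 MPa


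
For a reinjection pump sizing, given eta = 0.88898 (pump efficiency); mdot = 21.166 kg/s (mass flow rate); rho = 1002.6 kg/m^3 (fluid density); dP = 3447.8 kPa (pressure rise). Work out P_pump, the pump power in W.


P_pump = mdot * dP / (rho * eta)
P_pump = 21.166 * 3447.8 / (1002.6 * 0.88898)
P_pump = 81.87686 kW
Convert: 81.87686 kW * 1000.0 = 81877 W
P_pump = 81877 W


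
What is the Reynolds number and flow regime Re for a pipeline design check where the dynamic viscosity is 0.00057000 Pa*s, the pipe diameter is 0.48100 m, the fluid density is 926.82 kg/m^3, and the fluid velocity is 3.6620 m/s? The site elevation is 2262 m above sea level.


Step 1: Re = rho*vel*D/mu = 926.82*3.662*0.481/0.00057 = 2.8641e+06
Step 2: Re = 2.8641e+06 > 4000, so flow is turbulent.
Re = 2.8641e+06 (turbulent)


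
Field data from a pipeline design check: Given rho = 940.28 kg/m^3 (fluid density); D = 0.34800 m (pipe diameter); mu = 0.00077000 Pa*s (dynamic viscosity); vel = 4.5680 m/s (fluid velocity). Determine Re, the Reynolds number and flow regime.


Step 1: Re = rho*vel*D/mu = 940.28*4.568*0.348/0.00077 = 1.9412e+06
Step 2: Re = 1.9412e+06 > 4000, so flow is turbulent.
Re = 1.9412e+06 (turbulent)


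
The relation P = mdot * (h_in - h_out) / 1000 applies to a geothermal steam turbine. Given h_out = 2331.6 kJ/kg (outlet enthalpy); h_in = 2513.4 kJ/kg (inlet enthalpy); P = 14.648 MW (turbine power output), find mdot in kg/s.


mdot = P * 1000 / (h_in - h_out)
mdot = 14.648 * 1000 / (2513.4 - 2331.6)
mdot = 80.572 kg/s


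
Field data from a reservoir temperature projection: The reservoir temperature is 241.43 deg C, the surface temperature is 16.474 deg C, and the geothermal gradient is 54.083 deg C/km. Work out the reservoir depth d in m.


d = (T_res - T_surf) / grad * 1000
d = (241.43 - 16.474) / 54.083 * 1000
d = 4159.5 m


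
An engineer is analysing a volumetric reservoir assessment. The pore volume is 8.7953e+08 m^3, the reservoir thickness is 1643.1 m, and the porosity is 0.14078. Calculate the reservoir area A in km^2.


A = Vp / (1e6 * hr * phi)
A = 8.7953e+08 / (1e6 * 1643.1 * 0.14078)
A = 3.8023 km^2


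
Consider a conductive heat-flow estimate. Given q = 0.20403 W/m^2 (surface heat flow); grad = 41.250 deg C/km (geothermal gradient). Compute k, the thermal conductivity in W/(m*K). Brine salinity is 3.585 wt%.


k = q * 1000 / grad
k = 0.20403 * 1000 / 41.250
k = 4.9462 W/(m*K)


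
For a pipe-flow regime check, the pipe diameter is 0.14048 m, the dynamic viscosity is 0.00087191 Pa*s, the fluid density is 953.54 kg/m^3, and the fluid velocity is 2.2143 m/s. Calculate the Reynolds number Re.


Re = rho * vel * D / mu
Re = 953.54 * 2.2143 * 0.14048 / 0.00087191
Re = 3.4019e+05


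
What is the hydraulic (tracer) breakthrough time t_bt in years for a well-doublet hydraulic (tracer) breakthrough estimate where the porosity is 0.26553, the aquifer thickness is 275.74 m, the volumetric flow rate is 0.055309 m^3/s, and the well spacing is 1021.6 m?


t_bt = pi * hr * phi * L^2 / (3 * Qv) / (365.25*86400)
t_bt = pi * 275.74 * 0.26553 * 1021.6^2 / (3 * 0.055309) / (365.25*86400)
t_bt = 45.846 years


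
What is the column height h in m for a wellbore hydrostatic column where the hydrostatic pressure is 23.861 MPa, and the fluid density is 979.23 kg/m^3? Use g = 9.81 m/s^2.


h = P * 1e6 / (g * rho)
h = 23.861 * 1e6 / (9.81 * 979.23)
h = 2483.9 m


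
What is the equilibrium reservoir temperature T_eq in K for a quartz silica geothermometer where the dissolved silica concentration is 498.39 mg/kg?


T_eq = 1309 / (5.19 - log10(SiO2)) - 273.15
T_eq = 1309 / (5.19 - log10(498.39)) - 273.15
T_eq = 252.0401 deg C
Convert to K: 252.0401 + 273.15 = 525.19 K
T_eq = 525.19 K


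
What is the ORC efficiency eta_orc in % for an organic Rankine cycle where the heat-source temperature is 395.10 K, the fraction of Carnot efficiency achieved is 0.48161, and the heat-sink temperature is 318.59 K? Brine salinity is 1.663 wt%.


eta_orc = (1 - Tc/Th) * f * 100
eta_orc = (1 - 318.59/395.10) * 0.48161 * 100
eta_orc = 9.3262 %


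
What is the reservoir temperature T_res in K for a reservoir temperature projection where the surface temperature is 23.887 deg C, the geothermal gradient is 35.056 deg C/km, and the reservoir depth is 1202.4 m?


T_res = T_surf + grad * d / 1000
T_res = 23.887 + 35.056 * 1202.4 / 1000
T_res = 66.03833 deg C
Convert to K: 66.03833 + 273.15 = 339.19 K
T_res = 339.19 K


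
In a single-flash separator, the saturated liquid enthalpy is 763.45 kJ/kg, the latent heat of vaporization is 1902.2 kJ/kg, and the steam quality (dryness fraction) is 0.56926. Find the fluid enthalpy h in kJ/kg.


h = hf + x * hfg
h = 763.45 + 0.56926 * 1902.2
h = 1846.3 kJ/kg


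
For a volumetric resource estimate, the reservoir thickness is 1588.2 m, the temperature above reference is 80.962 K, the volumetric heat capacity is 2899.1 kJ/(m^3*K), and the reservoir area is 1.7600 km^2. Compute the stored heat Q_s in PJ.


Step 1: Vr = A*1e6*hr = 1.76*1e6*1588.2 = 2.795232e+09 m^3
Step 2: Q_s = Vr*rhoc*dT/1e12 = 2.795232e+09*2899.1*80.962/1e12 = 656.09 PJ
Q_s = 656.09 PJ


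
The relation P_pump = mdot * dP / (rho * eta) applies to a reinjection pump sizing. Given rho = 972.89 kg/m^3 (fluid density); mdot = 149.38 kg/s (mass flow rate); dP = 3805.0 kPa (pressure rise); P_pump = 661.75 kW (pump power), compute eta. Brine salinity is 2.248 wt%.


eta = mdot * dP / (rho * P_pump)
eta = 149.38 * 3805.0 / (972.89 * 661.75)
eta = 0.88286


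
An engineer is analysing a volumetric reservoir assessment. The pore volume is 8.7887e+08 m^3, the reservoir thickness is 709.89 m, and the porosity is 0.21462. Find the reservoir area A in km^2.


A = Vp / (1e6 * hr * phi)
A = 8.7887e+08 / (1e6 * 709.89 * 0.21462)
A = 5.7685 km^2


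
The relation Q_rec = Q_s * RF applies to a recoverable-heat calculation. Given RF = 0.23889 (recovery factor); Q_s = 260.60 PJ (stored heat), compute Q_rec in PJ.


Q_rec = Q_s * RF
Q_rec = 260.60 * 0.23889
Q_rec = 62.255 PJ


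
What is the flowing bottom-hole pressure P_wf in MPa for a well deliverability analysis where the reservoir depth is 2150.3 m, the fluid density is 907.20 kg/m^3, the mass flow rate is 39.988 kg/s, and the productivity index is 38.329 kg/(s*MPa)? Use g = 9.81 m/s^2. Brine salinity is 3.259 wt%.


Step 1: P_i = rho*g*h/1e6 = 907.2*9.81*2150.3/1e6 = 19.13688 MPa
Step 2: P_wf = P_i - mdot/PI = 19.13688 - 39.988/38.329 = 18.094 MPa
P_wf = 18.094 MPa


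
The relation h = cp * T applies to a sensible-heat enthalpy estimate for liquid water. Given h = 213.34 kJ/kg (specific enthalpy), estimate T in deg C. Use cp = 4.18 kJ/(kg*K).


T = h / cp
T = 213.34 / 4.18
T = 51.038 deg C


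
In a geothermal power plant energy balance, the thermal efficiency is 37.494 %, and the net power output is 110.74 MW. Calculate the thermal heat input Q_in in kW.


Q_in = W_net / (eta / 100)
Q_in = 110.74 / (37.494 / 100)
Q_in = 295.3539 MW
Convert: 295.3539 MW * 1000.0 = 2.9535e+05 kW
Q_in = 2.9535e+05 kW


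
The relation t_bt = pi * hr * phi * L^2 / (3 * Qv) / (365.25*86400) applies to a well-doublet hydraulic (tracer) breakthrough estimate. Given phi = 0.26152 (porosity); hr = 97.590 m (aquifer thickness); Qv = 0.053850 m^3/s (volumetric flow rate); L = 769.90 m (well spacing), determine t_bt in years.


t_bt = pi * hr * phi * L^2 / (3 * Qv) / (365.25*86400)
t_bt = pi * 97.590 * 0.26152 * 769.90^2 / (3 * 0.053850) / (365.25*86400)
t_bt = 9.3222 years


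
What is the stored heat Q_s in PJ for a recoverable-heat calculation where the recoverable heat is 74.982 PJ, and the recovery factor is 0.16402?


Q_s = Q_rec / RF
Q_s = 74.982 / 0.16402
Q_s = 457.15 PJ


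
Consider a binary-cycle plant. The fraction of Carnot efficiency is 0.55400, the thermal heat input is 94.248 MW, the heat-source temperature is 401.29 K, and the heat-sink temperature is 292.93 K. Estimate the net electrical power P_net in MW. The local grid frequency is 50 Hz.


Step 1: eta = (1 - Tc/Th)*f = (1 - 292.93/401.29)*0.554 = 0.1495962
Step 2: P_net = eta * Q_in = 0.1495962 * 94.248 = 14.099 MW
P_net = 14.099 MW


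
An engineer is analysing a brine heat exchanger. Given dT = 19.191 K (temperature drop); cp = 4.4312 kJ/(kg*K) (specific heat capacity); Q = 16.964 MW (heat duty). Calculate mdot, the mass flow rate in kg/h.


mdot = Q * 1000 / (cp * dT)
mdot = 16.964 * 1000 / (4.4312 * 19.191)
mdot = 199.4846 kg/s
Convert: 199.4846 kg/s * 3600.0 = 7.1814e+05 kg/h
mdot = 7.1814e+05 kg/h


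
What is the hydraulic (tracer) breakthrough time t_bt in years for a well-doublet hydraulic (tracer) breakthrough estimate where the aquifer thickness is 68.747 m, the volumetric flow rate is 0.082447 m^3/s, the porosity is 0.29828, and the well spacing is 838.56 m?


t_bt = pi * hr * phi * L^2 / (3 * Qv) / (365.25*86400)
t_bt = pi * 68.747 * 0.29828 * 838.56^2 / (3 * 0.082447) / (365.25*86400)
t_bt = 5.8036 years


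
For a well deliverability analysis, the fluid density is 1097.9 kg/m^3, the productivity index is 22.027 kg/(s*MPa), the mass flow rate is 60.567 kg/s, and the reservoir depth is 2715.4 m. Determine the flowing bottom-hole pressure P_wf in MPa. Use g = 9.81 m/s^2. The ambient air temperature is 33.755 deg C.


Step 1: P_i = rho*g*h/1e6 = 1097.9*9.81*2715.4/1e6 = 29.24594 MPa
Step 2: P_wf = P_i - mdot/PI = 29.24594 - 60.567/22.027 = 26.496 MPa
P_wf = 26.496 MPa


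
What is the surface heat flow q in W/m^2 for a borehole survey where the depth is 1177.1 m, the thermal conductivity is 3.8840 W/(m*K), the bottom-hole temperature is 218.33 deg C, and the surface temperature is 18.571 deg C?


Step 1: grad = (T_d - T_surf)/d * 1000 = (218.33 - 18.571)/1177.1 * 1000 = 169.7044 deg C/km
Step 2: q = k * grad / 1000 = 3.884 * 169.7044 / 1000 = 0.65913 W/m^2
q = 0.65913 W/m^2


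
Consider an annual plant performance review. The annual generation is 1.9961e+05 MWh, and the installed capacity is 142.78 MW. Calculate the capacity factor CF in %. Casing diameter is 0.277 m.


CF = E_a / (cap * 8760) * 100
CF = 1.9961e+05 / (142.78 * 8760) * 100
CF = 15.959 %


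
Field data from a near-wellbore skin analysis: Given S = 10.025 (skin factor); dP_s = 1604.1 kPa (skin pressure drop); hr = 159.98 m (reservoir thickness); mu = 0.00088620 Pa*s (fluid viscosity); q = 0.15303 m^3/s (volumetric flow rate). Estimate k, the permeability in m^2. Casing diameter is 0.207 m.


k = S*q*mu / (2*pi*dP_s*1000*hr)
k = 10.025*0.15303*0.00088620 / (2*pi*1604.1*1000*159.98)
k = 8.4317e-13 m^2


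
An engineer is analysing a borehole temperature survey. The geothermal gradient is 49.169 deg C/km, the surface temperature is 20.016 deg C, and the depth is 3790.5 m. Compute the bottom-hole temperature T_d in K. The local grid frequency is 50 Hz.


T_d = T_surf + grad * d / 1000
T_d = 20.016 + 49.169 * 3790.5 / 1000
T_d = 206.3911 deg C
Convert to K: 206.3911 + 273.15 = 479.54 K
T_d = 479.54 K


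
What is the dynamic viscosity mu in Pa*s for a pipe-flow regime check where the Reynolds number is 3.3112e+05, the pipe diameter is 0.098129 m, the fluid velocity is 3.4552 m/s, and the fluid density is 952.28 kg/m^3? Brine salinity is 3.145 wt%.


mu = rho * vel * D / Re
mu = 952.28 * 3.4552 * 0.098129 / 3.3112e+05
mu = 0.00097510 Pa*s


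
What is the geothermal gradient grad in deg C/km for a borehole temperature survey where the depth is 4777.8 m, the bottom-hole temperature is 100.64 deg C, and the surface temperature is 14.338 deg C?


grad = (T_d - T_surf) / d * 1000
grad = (100.64 - 14.338) / 4777.8 * 1000
grad = 18.063 deg C/km


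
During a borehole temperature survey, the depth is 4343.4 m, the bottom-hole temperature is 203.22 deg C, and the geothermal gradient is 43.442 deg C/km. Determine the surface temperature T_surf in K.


T_surf = T_d - grad * d / 1000
T_surf = 203.22 - 43.442 * 4343.4 / 1000
T_surf = 14.53402 deg C
Convert to K: 14.53402 + 273.15 = 287.68 K
T_surf = 287.68 K


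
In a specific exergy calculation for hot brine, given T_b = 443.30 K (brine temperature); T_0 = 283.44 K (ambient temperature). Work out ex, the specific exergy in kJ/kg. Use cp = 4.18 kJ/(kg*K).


ex = cp * ((T_b - T_0) - T_0 * ln(T_b/T_0))
ex = 4.18 * ((443.30 - 283.44) - 283.44 * ln(443.30/283.44))
ex = 138.33 kJ/kg


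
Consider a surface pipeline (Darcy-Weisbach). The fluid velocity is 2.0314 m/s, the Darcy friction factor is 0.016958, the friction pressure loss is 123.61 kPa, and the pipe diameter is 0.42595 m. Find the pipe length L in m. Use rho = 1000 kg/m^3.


L = dP*1000*D / (f*rho*vel^2/2)
L = 123.61*1000*0.42595 / (0.016958*1000*2.0314^2/2)
L = 1504.8 m


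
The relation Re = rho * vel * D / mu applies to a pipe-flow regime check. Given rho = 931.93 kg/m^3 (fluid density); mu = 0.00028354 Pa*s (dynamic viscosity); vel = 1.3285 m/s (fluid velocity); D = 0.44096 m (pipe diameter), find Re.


Re = rho * vel * D / mu
Re = 931.93 * 1.3285 * 0.44096 / 0.00028354
Re = 1.9254e+06


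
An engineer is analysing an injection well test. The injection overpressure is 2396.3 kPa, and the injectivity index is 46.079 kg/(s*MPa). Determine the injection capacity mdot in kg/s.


mdot = II * dP / 1000
mdot = 46.079 * 2396.3 / 1000
mdot = 110.42 kg/s


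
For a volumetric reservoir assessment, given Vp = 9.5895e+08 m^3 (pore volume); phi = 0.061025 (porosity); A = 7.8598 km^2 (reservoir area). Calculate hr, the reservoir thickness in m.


hr = Vp / (A * 1e6 * phi)
hr = 9.5895e+08 / (7.8598 * 1e6 * 0.061025)
hr = 1999.3 m


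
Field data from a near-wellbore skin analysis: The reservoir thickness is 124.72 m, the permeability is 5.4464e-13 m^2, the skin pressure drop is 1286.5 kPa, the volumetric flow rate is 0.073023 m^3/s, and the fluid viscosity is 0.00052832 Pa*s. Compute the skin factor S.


S = dP_s * 1000 * 2*pi*k*hr / (q*mu)
S = 1286.5 * 1000 * 2*pi*5.4464e-13*124.72 / (0.073023*0.00052832)
S = 14.232


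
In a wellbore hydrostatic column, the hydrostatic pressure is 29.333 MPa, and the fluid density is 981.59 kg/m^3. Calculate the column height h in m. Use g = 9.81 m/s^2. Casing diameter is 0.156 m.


h = P * 1e6 / (g * rho)
h = 29.333 * 1e6 / (9.81 * 981.59)
h = 3046.2 m


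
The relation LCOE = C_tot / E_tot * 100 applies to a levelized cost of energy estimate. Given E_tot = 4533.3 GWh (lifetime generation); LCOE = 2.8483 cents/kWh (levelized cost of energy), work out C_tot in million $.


C_tot = LCOE / 100 * E_tot
C_tot = 2.8483 / 100 * 4533.3
C_tot = 129.12 million $


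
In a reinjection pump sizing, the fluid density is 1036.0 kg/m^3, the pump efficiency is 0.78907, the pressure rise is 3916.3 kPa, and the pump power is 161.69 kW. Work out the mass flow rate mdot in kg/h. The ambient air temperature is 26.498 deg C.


mdot = P_pump * rho * eta / dP
mdot = 161.69 * 1036.0 * 0.78907 / 3916.3
mdot = 33.75068 kg/s
Convert: 33.75068 kg/s * 3600.0 = 1.2150e+05 kg/h
mdot = 1.2150e+05 kg/h


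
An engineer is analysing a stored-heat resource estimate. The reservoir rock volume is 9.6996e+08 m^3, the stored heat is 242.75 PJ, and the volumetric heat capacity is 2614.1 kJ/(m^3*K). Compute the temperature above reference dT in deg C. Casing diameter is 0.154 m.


dT = Q_s * 1e12 / (Vr * rhoc)
dT = 242.75 * 1e12 / (9.6996e+08 * 2614.1)
dT = 95.73775 K
Convert (temperature difference, 1 K = 1 deg C): 95.73775 K = 95.73775 deg C
dT = 95.738 deg C


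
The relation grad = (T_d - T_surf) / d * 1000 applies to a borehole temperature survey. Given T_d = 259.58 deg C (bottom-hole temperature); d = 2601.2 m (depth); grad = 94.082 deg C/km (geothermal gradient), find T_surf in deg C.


T_surf = T_d - grad * d / 1000
T_surf = 259.58 - 94.082 * 2601.2 / 1000
T_surf = 14.854 deg C


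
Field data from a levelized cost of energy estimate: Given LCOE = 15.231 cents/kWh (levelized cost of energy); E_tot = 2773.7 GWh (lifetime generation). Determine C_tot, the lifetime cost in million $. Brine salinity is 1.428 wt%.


C_tot = LCOE / 100 * E_tot
C_tot = 15.231 / 100 * 2773.7
C_tot = 422.46 million $


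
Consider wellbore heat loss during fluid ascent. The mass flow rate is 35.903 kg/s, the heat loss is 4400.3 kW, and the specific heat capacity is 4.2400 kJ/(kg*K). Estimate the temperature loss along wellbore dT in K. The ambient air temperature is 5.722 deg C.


dT = Q_loss / (mdot * cp)
dT = 4400.3 / (35.903 * 4.2400)
dT = 28.906 K


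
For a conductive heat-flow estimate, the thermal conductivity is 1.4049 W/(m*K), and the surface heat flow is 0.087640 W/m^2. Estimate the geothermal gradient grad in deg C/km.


grad = q * 1000 / k
grad = 0.087640 * 1000 / 1.4049
grad = 62.382 deg C/km


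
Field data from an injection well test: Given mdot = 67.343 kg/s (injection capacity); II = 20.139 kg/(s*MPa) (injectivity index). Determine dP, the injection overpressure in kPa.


dP = mdot * 1000 / II
dP = 67.343 * 1000 / 20.139
dP = 3343.9 kPa


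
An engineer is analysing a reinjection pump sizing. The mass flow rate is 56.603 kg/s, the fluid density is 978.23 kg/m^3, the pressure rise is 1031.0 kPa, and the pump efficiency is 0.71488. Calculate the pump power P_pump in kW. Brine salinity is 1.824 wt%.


P_pump = mdot * dP / (rho * eta)
P_pump = 56.603 * 1031.0 / (978.23 * 0.71488)
P_pump = 83.450 kW


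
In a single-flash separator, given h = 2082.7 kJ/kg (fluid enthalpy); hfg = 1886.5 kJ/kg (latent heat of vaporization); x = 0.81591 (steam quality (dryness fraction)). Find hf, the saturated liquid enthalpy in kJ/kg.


hf = h - x * hfg
hf = 2082.7 - 0.81591 * 1886.5
hf = 543.49 kJ/kg


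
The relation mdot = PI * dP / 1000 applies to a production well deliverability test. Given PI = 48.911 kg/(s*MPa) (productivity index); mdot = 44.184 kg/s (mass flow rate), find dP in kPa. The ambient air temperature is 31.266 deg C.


dP = mdot * 1000 / PI
dP = 44.184 * 1000 / 48.911
dP = 903.36 kPa


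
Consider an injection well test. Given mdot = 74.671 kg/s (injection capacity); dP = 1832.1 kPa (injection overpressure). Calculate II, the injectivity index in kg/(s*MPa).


II = mdot * 1000 / dP
II = 74.671 * 1000 / 1832.1
II = 40.757 kg/(s*MPa)


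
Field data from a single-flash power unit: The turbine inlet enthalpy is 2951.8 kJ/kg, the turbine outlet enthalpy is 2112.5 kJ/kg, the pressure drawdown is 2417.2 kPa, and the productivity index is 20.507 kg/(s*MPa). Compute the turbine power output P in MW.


Step 1: mdot = PI * dP / 1000 = 20.507 * 2417.2 / 1000 = 49.56952 kg/s
Step 2: P = mdot*(h_in - h_out)/1000 = 49.56952*(2951.8 - 2112.5)/1000 = 41.604 MW
P = 41.604 MW


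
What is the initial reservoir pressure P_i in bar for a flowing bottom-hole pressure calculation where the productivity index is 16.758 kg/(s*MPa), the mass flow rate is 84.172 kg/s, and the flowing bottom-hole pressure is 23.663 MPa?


P_i = P_wf + mdot / PI
P_i = 23.663 + 84.172 / 16.758
P_i = 28.68580 MPa
Convert: 28.68580 MPa * 10.0 = 286.86 bar
P_i = 286.86 bar


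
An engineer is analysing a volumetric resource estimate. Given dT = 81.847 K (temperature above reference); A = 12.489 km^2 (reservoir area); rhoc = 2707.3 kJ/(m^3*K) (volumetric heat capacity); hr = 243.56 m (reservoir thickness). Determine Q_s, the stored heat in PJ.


Step 1: Vr = A*1e6*hr = 12.489*1e6*243.56 = 3.041821e+09 m^3
Step 2: Q_s = Vr*rhoc*dT/1e12 = 3.041821e+09*2707.3*81.847/1e12 = 674.02 PJ
Q_s = 674.02 PJ


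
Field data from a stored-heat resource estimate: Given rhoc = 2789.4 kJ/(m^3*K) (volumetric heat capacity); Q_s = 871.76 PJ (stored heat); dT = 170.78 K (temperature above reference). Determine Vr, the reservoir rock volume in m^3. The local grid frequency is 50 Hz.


Vr = Q_s * 1e12 / (rhoc * dT)
Vr = 871.76 * 1e12 / (2789.4 * 170.78)
Vr = 1.8300e+09 m^3


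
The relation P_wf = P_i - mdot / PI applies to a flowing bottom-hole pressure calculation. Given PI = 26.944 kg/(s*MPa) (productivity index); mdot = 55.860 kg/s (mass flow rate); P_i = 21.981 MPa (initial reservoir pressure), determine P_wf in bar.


P_wf = P_i - mdot / PI
P_wf = 21.981 - 55.860 / 26.944
P_wf = 19.90781 MPa
Convert: 19.90781 MPa * 10.0 = 199.08 bar
P_wf = 199.08 bar


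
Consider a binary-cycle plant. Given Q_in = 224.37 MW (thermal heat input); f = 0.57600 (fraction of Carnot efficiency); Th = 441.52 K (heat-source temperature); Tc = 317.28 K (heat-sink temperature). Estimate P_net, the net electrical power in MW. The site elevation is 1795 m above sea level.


Step 1: eta = (1 - Tc/Th)*f = (1 - 317.28/441.52)*0.576 = 0.1620815
Step 2: P_net = eta * Q_in = 0.1620815 * 224.37 = 36.366 MW
P_net = 36.366 MW


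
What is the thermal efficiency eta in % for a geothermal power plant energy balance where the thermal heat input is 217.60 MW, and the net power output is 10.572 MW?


eta = W_net / Q_in * 100
eta = 10.572 / 217.60 * 100
eta = 4.8585 %


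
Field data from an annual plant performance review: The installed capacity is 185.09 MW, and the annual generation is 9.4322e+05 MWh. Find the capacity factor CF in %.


CF = E_a / (cap * 8760) * 100
CF = 9.4322e+05 / (185.09 * 8760) * 100
CF = 58.174 %


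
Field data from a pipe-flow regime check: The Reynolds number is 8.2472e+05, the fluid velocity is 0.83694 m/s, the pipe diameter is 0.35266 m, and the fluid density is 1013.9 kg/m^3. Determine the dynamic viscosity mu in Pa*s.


mu = rho * vel * D / Re
mu = 1013.9 * 0.83694 * 0.35266 / 8.2472e+05
mu = 0.00036286 Pa*s


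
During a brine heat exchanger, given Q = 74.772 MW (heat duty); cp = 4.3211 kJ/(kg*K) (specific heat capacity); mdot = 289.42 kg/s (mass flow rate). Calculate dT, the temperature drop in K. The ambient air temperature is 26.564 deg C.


dT = Q * 1000 / (mdot * cp)
dT = 74.772 * 1000 / (289.42 * 4.3211)
dT = 59.788 K


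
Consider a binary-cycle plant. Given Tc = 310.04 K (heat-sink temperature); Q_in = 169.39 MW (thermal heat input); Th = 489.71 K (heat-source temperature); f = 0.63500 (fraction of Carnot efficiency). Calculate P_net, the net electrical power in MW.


Step 1: eta = (1 - Tc/Th)*f = (1 - 310.04/489.71)*0.635 = 0.2329755
Step 2: P_net = eta * Q_in = 0.2329755 * 169.39 = 39.464 MW
P_net = 39.464 MW


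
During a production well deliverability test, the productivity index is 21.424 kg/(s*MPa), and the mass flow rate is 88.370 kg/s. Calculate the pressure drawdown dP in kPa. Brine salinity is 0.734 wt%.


dP = mdot * 1000 / PI
dP = 88.370 * 1000 / 21.424
dP = 4124.8 kPa


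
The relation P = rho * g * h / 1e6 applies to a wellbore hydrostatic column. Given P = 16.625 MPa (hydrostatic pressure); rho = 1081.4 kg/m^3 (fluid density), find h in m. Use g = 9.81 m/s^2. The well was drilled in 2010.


h = P * 1e6 / (g * rho)
h = 16.625 * 1e6 / (9.81 * 1081.4)
h = 1567.1 m


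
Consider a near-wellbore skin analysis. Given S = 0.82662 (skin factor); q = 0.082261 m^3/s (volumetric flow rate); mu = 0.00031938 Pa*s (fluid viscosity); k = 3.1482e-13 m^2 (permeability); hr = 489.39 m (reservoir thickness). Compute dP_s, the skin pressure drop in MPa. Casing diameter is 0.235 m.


dP_s = S * q * mu / (2*pi*k*hr) / 1000
dP_s = 0.82662 * 0.082261 * 0.00031938 / (2*pi*3.1482e-13*489.39) / 1000
dP_s = 22.43419 kPa
Convert: 22.43419 kPa * 0.001 = 0.022434 MPa
dP_s = 0.022434 MPa


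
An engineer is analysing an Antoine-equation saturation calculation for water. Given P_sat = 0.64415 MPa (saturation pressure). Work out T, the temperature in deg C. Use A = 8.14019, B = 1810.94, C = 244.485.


T = B / (A - log10(P_sat * 760 / 0.101325)) - C
T = 1810.94 / (8.14019 - log10(0.64415 * 760 / 0.101325)) - 244.485
T = 161.91 deg C
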